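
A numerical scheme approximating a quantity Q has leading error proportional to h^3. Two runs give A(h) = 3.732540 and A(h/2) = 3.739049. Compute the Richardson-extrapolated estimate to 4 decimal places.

Extrapolated value = (8·A(h/2) − A(h)) / (8 − 1)
= (8·3.739049 − 3.732540) / 7
= 26.179852 / 7 = 3.739979

3.7400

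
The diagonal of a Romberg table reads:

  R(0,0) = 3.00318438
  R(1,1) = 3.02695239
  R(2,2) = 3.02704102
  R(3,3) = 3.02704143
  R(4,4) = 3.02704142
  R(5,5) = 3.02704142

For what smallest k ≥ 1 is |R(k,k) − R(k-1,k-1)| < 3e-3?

|R(1,1) − R(0,0)| = 0.02376801 ≥ 3e-3
|R(2,2) − R(1,1)| = 0.00008863 < 3e-3

k = 2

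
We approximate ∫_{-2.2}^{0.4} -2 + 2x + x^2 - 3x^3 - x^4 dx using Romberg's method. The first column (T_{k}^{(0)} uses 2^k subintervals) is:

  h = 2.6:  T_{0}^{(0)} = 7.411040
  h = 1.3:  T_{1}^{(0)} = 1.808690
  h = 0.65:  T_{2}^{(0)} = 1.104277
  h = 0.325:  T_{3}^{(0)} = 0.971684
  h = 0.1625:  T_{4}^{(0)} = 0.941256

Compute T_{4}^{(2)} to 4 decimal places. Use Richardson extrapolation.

0.9314

Richardson extrapolation on the trapezoidal column (denominator 4−1=3):
T_{3}^{(1)} = 0.971684 + (0.971684 − 1.104277)/3 = 0.927486
T_{4}^{(1)} = (4·0.941256 − 0.971684) / 3 = 0.931113
T_{4}^{(2)} = (16·0.931113 − 0.927486) / 15 = 0.931355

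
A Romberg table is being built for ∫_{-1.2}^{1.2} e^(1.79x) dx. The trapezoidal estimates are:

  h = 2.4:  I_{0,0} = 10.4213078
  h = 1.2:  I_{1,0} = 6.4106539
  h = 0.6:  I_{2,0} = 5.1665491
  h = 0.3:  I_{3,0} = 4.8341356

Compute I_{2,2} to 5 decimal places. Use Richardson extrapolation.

4.73039

Richardson extrapolation on the trapezoidal column (denominator 4−1=3):
I_{1,1} = (4·6.4106539 − 10.4213078) / 3 = 5.0737693
I_{2,1} = (4·5.1665491 − 6.4106539) / 3 = 4.7518475
I_{2,2} = 4.7518475 + (4.7518475 − 5.0737693)/15 = 4.7303860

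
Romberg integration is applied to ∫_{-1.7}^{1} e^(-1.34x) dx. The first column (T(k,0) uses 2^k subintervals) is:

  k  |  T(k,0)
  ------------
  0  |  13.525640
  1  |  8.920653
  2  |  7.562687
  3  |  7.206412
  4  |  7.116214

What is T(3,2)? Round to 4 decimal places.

T(2,1) = 7.562687 + (7.562687 − 8.920653)/3 = 7.110032
T(3,1) = 7.206412 + (7.206412 − 7.562687)/3 = 7.087654
T(3,2) = (16·7.087654 − 7.110032) / 15 = 7.086162

7.0862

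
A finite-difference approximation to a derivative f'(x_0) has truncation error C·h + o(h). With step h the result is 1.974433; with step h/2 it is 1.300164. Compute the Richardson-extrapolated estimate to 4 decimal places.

The leading error scales as h; refining by a factor of 2 reduces it by 2^1 = 2.
Extrapolated value = (2·A(h/2) − A(h)) / (2 − 1)
= (2·1.300164 − 1.974433) / 1
= 0.625895 / 1 = 0.625895

0.6259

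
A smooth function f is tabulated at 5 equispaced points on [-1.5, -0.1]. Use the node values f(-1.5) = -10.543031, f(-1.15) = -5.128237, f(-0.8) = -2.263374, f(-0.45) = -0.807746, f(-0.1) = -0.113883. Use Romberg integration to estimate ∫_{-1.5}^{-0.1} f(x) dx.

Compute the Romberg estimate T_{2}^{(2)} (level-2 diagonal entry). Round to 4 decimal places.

-4.5377

T_{0}^{(0)} (trapezoid, 1 panel, h=1.4000): -7.459840
T_{1}^{(0)} (trapezoid, 2 panels, h=0.7000): -5.314282
T_{2}^{(0)} (trapezoid, 4 panels, h=0.3500): -4.734735
T_{1}^{(1)} = -5.314282 + (-5.314282 − (-7.459840))/3 = -4.599096
T_{2}^{(1)} = -4.734735 + (-4.734735 − (-5.314282))/3 = -4.541553
T_{2}^{(2)} = -4.541553 + (-4.541553 − (-4.599096))/15 = -4.537717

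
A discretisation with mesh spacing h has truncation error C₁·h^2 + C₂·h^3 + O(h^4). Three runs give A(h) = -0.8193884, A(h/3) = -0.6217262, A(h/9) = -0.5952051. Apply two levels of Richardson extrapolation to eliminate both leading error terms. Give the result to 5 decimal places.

-0.59169

First eliminate the h^2 term (factor 3^2 = 9):
  B₁ = (9·(-0.6217262) − (-0.8193884))/8 = -0.5970184
  B₂ = (9·(-0.5952051) − (-0.6217262))/8 = -0.5918900
Then eliminate the h^3 term (factor 3^3 = 27):
  (27·(-0.5918900) − (-0.5970184))/26 = -0.5916928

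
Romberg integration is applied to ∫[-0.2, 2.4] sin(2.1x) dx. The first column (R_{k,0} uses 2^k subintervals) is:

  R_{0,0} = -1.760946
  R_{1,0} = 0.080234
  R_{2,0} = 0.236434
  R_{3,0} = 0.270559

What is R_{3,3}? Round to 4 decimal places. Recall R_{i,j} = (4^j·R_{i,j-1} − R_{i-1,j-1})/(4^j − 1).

0.2818

Richardson extrapolation on the trapezoidal column (denominator 4−1=3):
R_{1,1} = 0.080234 + (0.080234 − (-1.760946))/3 = 0.693961
R_{2,1} = (4·0.236434 − 0.080234) / 3 = 0.288501
R_{3,1} = 0.270559 + (0.270559 − 0.236434)/3 = 0.281934
R_{2,2} = (16·0.288501 − 0.693961) / 15 = 0.261470
R_{3,2} = (16·0.281934 − 0.288501) / 15 = 0.281496
R_{3,3} = (64·0.281496 − 0.261470) / 63 = 0.281814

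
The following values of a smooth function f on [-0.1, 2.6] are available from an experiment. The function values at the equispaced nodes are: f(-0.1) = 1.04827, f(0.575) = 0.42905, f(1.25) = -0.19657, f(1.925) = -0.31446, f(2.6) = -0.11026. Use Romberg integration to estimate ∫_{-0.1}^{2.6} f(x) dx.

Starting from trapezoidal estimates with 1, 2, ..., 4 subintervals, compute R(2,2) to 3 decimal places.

R(0,0) (trapezoid, 1 panel, h=2.7000): 1.26631
R(1,0) (trapezoid, 2 panels, h=1.3500): 0.36779
R(2,0) (trapezoid, 4 panels, h=0.6750): 0.26124
R(1,1) = 0.36779 + (0.36779 − 1.26631)/3 = 0.06828
R(2,1) = 0.26124 + (0.26124 − 0.36779)/3 = 0.22572
R(2,2) = 0.22572 + (0.22572 − 0.06828)/15 = 0.23622

0.236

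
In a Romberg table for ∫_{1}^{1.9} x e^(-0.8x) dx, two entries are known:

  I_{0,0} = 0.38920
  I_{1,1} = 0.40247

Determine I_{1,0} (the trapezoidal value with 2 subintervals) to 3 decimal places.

0.399

From I_{1,1} = (4·I_{1,0} − I_{0,0})/3, solve for I_{1,0}:
4·I_{1,0} = 3·0.40247 + 0.38920 = 1.59661
I_{1,0} = 0.39915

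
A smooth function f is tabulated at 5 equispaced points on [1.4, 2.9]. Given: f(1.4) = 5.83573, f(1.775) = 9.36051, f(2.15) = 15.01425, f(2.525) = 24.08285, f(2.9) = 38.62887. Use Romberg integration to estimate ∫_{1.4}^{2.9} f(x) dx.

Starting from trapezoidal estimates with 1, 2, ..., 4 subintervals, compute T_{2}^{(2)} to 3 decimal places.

T_{0}^{(0)} (trapezoid, 1 panel, h=1.5000): 33.34845
T_{1}^{(0)} (trapezoid, 2 panels, h=0.7500): 27.93491
T_{2}^{(0)} (trapezoid, 4 panels, h=0.3750): 26.50872
T_{1}^{(1)} = 27.93491 + (27.93491 − 33.34845)/3 = 26.13040
T_{2}^{(1)} = 26.50872 + (26.50872 − 27.93491)/3 = 26.03332
T_{2}^{(2)} = 26.03332 + (26.03332 − 26.13040)/15 = 26.02685

26.027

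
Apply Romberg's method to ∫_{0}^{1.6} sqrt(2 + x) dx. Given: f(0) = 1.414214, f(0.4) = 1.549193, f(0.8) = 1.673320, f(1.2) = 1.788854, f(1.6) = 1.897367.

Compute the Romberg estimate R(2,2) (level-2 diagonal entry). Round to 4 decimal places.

R(0,0) (trapezoid, 1 panel, h=1.6000): 2.649265
R(1,0) (trapezoid, 2 panels, h=0.8000): 2.663288
R(2,0) (trapezoid, 4 panels, h=0.4000): 2.666863
R(1,1) = 2.663288 + (2.663288 − 2.649265)/3 = 2.667962
R(2,1) = 2.666863 + (2.666863 − 2.663288)/3 = 2.668055
R(2,2) = 2.668055 + (2.668055 − 2.667962)/15 = 2.668061

2.6681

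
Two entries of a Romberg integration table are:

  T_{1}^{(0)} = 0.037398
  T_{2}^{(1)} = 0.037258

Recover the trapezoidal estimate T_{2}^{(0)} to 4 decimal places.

0.0373

From T_{2}^{(1)} = (4·T_{2}^{(0)} − T_{1}^{(0)})/3, solve for T_{2}^{(0)}:
4·T_{2}^{(0)} = 3·0.037258 + 0.037398 = 0.149172
T_{2}^{(0)} = 0.037293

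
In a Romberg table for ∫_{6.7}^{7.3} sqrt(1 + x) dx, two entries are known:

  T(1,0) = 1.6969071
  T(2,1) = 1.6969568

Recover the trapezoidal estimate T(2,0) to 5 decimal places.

1.69694

From T(2,1) = (4·T(2,0) − T(1,0))/3, solve for T(2,0):
4·T(2,0) = 3·1.6969568 + 1.6969071 = 6.7877775
T(2,0) = 1.6969444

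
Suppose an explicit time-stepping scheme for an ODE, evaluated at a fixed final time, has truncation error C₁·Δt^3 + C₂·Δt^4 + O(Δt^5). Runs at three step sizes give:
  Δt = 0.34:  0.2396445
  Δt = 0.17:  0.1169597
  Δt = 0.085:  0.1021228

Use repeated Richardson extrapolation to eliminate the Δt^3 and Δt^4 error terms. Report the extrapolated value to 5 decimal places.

First eliminate the Δt^3 term (factor 2^3 = 8):
  B₁ = (8·0.1169597 − 0.2396445)/7 = 0.0994333
  B₂ = (8·0.1021228 − 0.1169597)/7 = 0.1000032
Then eliminate the Δt^4 term (factor 2^4 = 16):
  (16·0.1000032 − 0.0994333)/15 = 0.1000412

0.10004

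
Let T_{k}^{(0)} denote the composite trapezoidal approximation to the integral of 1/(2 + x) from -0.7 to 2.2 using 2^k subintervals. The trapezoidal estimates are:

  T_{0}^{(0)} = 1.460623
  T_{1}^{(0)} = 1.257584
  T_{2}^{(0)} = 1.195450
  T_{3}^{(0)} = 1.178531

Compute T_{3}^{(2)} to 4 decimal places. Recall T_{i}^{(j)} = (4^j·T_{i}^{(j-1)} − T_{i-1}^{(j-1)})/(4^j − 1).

1.1728

Richardson extrapolation on the trapezoidal column (denominator 4−1=3):
T_{2}^{(1)} = 1.195450 + (1.195450 − 1.257584)/3 = 1.174739
T_{3}^{(1)} = (4·1.178531 − 1.195450) / 3 = 1.172891
T_{3}^{(2)} = 1.172891 + (1.172891 − 1.174739)/15 = 1.172768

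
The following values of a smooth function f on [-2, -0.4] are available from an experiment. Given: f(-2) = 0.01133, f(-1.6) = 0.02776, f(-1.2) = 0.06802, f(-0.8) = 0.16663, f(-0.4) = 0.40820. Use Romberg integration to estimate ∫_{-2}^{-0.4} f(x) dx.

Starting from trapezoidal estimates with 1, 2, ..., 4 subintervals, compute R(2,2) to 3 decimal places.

R(0,0) (trapezoid, 1 panel, h=1.6000): 0.33562
R(1,0) (trapezoid, 2 panels, h=0.8000): 0.22223
R(2,0) (trapezoid, 4 panels, h=0.4000): 0.18887
R(1,1) = 0.22223 + (0.22223 − 0.33562)/3 = 0.18443
R(2,1) = 0.18887 + (0.18887 − 0.22223)/3 = 0.17775
R(2,2) = 0.17775 + (0.17775 − 0.18443)/15 = 0.17730

0.177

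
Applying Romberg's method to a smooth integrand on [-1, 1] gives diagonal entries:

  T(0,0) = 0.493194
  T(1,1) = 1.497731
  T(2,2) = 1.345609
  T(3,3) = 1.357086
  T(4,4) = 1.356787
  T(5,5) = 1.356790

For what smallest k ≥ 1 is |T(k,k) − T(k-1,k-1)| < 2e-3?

k = 4

|T(1,1) − T(0,0)| = 1.004537 ≥ 2e-3
|T(2,2) − T(1,1)| = 0.152122 ≥ 2e-3
|T(3,3) − T(2,2)| = 0.011477 ≥ 2e-3
|T(4,4) − T(3,3)| = 0.000299 < 2e-3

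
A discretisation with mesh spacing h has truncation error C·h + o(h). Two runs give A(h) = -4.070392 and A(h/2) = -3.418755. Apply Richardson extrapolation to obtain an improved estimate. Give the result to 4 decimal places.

-2.7671

The leading error scales as h; refining by a factor of 2 reduces it by 2^1 = 2.
Extrapolated value = (2·A(h/2) − A(h)) / (2 − 1)
= (2·(-3.418755) − (-4.070392)) / 1
= -2.767118 / 1 = -2.767118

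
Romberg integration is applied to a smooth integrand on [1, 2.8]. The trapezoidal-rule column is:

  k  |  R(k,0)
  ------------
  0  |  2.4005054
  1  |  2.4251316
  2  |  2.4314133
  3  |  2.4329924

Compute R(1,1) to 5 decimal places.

2.43334

Richardson extrapolation on the trapezoidal column (denominator 4−1=3):
R(1,1) = (4·2.4251316 − 2.4005054) / 3 = 2.4333403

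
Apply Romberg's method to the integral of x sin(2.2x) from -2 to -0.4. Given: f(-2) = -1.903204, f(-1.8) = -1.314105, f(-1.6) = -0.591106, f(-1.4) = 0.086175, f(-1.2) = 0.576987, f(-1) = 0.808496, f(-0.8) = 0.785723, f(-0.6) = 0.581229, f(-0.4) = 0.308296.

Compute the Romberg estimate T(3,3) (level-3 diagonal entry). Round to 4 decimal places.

T(0,0) (trapezoid, 1 panel, h=1.6000): -1.275926
T(1,0) (trapezoid, 2 panels, h=0.8000): -0.176374
T(2,0) (trapezoid, 4 panels, h=0.4000): -0.010340
T(3,0) (trapezoid, 8 panels, h=0.2000): 0.027189
T(1,1) = -0.176374 + (-0.176374 − (-1.275926))/3 = 0.190143
T(2,1) = -0.010340 + (-0.010340 − (-0.176374))/3 = 0.045005
T(3,1) = 0.027189 + (0.027189 − (-0.010340))/3 = 0.039699
T(2,2) = 0.045005 + (0.045005 − 0.190143)/15 = 0.035329
T(3,2) = 0.039699 + (0.039699 − 0.045005)/15 = 0.039345
T(3,3) = 0.039345 + (0.039345 − 0.035329)/63 = 0.039409

0.0394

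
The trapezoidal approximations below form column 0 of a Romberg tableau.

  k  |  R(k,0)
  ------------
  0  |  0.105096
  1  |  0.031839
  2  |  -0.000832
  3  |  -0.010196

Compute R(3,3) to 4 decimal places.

-0.0134

Richardson extrapolation on the trapezoidal column (denominator 4−1=3):
R(1,1) = (4·0.031839 − 0.105096) / 3 = 0.007420
R(2,1) = (4·(-0.000832) − 0.031839) / 3 = -0.011722
R(3,1) = (4·(-0.010196) − (-0.000832)) / 3 = -0.013317
R(2,2) = -0.011722 + (-0.011722 − 0.007420)/15 = -0.012998
R(3,2) = (16·(-0.013317) − (-0.011722)) / 15 = -0.013423
R(3,3) = (64·(-0.013423) − (-0.012998)) / 63 = -0.013430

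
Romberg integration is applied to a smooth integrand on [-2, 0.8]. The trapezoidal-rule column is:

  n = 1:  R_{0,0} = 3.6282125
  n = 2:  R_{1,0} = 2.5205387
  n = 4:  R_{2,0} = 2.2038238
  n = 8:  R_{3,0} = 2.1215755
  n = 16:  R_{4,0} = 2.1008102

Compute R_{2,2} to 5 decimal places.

2.09471

Richardson extrapolation on the trapezoidal column (denominator 4−1=3):
R_{1,1} = (4·2.5205387 − 3.6282125) / 3 = 2.1513141
R_{2,1} = 2.2038238 + (2.2038238 − 2.5205387)/3 = 2.0982522
R_{2,2} = (16·2.0982522 − 2.1513141) / 15 = 2.0947147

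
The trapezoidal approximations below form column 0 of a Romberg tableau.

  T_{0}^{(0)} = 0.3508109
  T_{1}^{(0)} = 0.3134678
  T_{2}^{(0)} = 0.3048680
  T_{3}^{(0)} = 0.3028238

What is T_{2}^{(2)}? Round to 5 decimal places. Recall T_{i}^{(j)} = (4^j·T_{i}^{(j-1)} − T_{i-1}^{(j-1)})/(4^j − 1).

0.30207

Richardson extrapolation on the trapezoidal column (denominator 4−1=3):
T_{1}^{(1)} = 0.3134678 + (0.3134678 − 0.3508109)/3 = 0.3010201
T_{2}^{(1)} = (4·0.3048680 − 0.3134678) / 3 = 0.3020014
T_{2}^{(2)} = 0.3020014 + (0.3020014 − 0.3010201)/15 = 0.3020668
(Column j=1 coincides with Simpson's rule on the same nodes.)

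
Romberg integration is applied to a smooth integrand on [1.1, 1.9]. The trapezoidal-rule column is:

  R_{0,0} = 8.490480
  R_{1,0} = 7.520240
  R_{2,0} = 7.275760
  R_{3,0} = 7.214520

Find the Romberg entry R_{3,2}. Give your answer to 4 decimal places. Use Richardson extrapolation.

7.1941

Richardson extrapolation on the trapezoidal column (denominator 4−1=3):
R_{2,1} = (4·7.275760 − 7.520240) / 3 = 7.194267
R_{3,1} = (4·7.214520 − 7.275760) / 3 = 7.194107
R_{3,2} = (16·7.194107 − 7.194267) / 15 = 7.194096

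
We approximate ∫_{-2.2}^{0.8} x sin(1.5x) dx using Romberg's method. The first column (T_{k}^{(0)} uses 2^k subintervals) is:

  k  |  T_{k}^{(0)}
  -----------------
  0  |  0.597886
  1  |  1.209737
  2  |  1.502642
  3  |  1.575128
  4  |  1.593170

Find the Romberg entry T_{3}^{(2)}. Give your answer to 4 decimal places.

1.5992

Richardson extrapolation on the trapezoidal column (denominator 4−1=3):
T_{2}^{(1)} = 1.502642 + (1.502642 − 1.209737)/3 = 1.600277
T_{3}^{(1)} = 1.575128 + (1.575128 − 1.502642)/3 = 1.599290
T_{3}^{(2)} = 1.599290 + (1.599290 − 1.600277)/15 = 1.599224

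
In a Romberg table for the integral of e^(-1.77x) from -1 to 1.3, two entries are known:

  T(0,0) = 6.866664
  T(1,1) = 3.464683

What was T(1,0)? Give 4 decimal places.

From T(1,1) = (4·T(1,0) − T(0,0))/3, solve for T(1,0):
4·T(1,0) = 3·3.464683 + 6.866664 = 17.260713
T(1,0) = 4.315178

4.3152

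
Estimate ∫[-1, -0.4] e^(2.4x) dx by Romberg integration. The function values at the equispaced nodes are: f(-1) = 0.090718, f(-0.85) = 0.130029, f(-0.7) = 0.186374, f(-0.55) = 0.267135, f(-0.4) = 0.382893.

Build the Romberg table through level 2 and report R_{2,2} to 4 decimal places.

R_{0,0} (trapezoid, 1 panel, h=0.6000): 0.142083
R_{1,0} (trapezoid, 2 panels, h=0.3000): 0.126954
R_{2,0} (trapezoid, 4 panels, h=0.1500): 0.123052
R_{1,1} = 0.126954 + (0.126954 − 0.142083)/3 = 0.121911
R_{2,1} = 0.123052 + (0.123052 − 0.126954)/3 = 0.121751
R_{2,2} = 0.121751 + (0.121751 − 0.121911)/15 = 0.121740

0.1217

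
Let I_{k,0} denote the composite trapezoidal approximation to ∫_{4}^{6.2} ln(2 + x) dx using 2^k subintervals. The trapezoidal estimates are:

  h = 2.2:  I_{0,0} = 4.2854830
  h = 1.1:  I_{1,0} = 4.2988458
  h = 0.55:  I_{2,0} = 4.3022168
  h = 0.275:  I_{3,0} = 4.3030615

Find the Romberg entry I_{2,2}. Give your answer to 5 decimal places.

4.30334

Richardson extrapolation on the trapezoidal column (denominator 4−1=3):
I_{1,1} = (4·4.2988458 − 4.2854830) / 3 = 4.3033001
I_{2,1} = (4·4.3022168 − 4.2988458) / 3 = 4.3033405
I_{2,2} = 4.3033405 + (4.3033405 − 4.3033001)/15 = 4.3033432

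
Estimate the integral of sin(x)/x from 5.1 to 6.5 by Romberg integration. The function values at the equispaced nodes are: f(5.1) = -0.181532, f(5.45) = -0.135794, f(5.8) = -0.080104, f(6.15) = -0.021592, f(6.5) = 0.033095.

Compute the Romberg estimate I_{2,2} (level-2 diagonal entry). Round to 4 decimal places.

I_{0,0} (trapezoid, 1 panel, h=1.4000): -0.103906
I_{1,0} (trapezoid, 2 panels, h=0.7000): -0.108026
I_{2,0} (trapezoid, 4 panels, h=0.3500): -0.109098
I_{1,1} = -0.108026 + (-0.108026 − (-0.103906))/3 = -0.109399
I_{2,1} = -0.109098 + (-0.109098 − (-0.108026))/3 = -0.109455
I_{2,2} = -0.109455 + (-0.109455 − (-0.109399))/15 = -0.109459

-0.1095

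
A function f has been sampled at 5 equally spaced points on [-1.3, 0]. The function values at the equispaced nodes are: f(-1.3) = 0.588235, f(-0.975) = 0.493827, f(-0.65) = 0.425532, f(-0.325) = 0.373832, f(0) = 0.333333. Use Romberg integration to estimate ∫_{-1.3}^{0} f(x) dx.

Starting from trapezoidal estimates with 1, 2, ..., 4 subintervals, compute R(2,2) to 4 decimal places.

0.5680

R(0,0) (trapezoid, 1 panel, h=1.3000): 0.599019
R(1,0) (trapezoid, 2 panels, h=0.6500): 0.576105
R(2,0) (trapezoid, 4 panels, h=0.3250): 0.570042
R(1,1) = 0.576105 + (0.576105 − 0.599019)/3 = 0.568467
R(2,1) = 0.570042 + (0.570042 − 0.576105)/3 = 0.568021
R(2,2) = 0.568021 + (0.568021 − 0.568467)/15 = 0.567991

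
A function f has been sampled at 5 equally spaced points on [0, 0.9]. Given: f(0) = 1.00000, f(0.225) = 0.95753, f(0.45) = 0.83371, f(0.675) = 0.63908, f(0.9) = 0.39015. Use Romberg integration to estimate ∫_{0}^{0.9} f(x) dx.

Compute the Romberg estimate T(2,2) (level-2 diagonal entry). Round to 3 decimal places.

0.708

T(0,0) (trapezoid, 1 panel, h=0.9000): 0.62557
T(1,0) (trapezoid, 2 panels, h=0.4500): 0.68795
T(2,0) (trapezoid, 4 panels, h=0.2250): 0.70321
T(1,1) = 0.68795 + (0.68795 − 0.62557)/3 = 0.70874
T(2,1) = 0.70321 + (0.70321 − 0.68795)/3 = 0.70830
T(2,2) = 0.70830 + (0.70830 − 0.70874)/15 = 0.70827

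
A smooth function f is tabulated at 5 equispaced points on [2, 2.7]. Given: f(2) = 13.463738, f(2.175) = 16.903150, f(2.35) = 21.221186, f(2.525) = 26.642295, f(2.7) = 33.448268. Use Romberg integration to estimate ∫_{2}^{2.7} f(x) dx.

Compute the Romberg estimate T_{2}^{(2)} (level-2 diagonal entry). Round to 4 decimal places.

T_{0}^{(0)} (trapezoid, 1 panel, h=0.7000): 16.419202
T_{1}^{(0)} (trapezoid, 2 panels, h=0.3500): 15.637016
T_{2}^{(0)} (trapezoid, 4 panels, h=0.1750): 15.438961
T_{1}^{(1)} = 15.637016 + (15.637016 − 16.419202)/3 = 15.376287
T_{2}^{(1)} = 15.438961 + (15.438961 − 15.637016)/3 = 15.372943
T_{2}^{(2)} = 15.372943 + (15.372943 − 15.376287)/15 = 15.372720

15.3727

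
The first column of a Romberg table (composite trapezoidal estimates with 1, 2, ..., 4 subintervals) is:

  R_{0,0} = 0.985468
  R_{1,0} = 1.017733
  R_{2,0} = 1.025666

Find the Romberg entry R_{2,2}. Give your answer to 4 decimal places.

R_{1,1} = 1.017733 + (1.017733 − 0.985468)/3 = 1.028488
R_{2,1} = 1.025666 + (1.025666 − 1.017733)/3 = 1.028310
R_{2,2} = 1.028310 + (1.028310 − 1.028488)/15 = 1.028298

1.0283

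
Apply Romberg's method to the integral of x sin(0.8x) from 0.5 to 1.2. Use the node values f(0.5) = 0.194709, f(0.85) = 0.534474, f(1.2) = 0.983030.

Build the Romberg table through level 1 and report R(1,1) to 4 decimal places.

R(0,0) (trapezoid, 1 panel, h=0.7000): 0.412209
R(1,0) (trapezoid, 2 panels, h=0.3500): 0.393170
R(1,1) = 0.393170 + (0.393170 − 0.412209)/3 = 0.386824

0.3868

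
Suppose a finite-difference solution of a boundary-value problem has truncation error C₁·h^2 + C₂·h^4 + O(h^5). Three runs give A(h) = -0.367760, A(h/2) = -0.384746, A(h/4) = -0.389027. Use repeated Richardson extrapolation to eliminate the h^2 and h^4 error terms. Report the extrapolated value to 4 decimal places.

First eliminate the h^2 term (factor 2^2 = 4):
  B₁ = (4·(-0.384746) − (-0.367760))/3 = -0.390408
  B₂ = (4·(-0.389027) − (-0.384746))/3 = -0.390454
Then eliminate the h^4 term (factor 2^4 = 16):
  (16·(-0.390454) − (-0.390408))/15 = -0.390457

-0.3905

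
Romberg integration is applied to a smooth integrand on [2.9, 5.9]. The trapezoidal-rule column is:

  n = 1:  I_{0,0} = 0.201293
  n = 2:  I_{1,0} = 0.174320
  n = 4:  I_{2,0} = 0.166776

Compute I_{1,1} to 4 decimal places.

0.1653

I_{1,1} = (4·0.174320 − 0.201293) / 3 = 0.165329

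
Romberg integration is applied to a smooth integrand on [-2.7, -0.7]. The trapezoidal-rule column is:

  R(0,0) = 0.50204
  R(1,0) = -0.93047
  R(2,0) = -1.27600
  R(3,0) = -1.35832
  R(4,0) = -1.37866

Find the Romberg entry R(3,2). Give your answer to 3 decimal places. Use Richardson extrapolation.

-1.385

Richardson extrapolation on the trapezoidal column (denominator 4−1=3):
R(2,1) = -1.27600 + (-1.27600 − (-0.93047))/3 = -1.39118
R(3,1) = (4·(-1.35832) − (-1.27600)) / 3 = -1.38576
R(3,2) = (16·(-1.38576) − (-1.39118)) / 15 = -1.38540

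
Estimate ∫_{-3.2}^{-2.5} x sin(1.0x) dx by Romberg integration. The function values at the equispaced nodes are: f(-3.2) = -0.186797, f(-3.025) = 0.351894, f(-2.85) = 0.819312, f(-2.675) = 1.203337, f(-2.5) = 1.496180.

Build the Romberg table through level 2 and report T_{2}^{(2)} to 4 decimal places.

T_{0}^{(0)} (trapezoid, 1 panel, h=0.7000): 0.458284
T_{1}^{(0)} (trapezoid, 2 panels, h=0.3500): 0.515901
T_{2}^{(0)} (trapezoid, 4 panels, h=0.1750): 0.530116
T_{1}^{(1)} = 0.515901 + (0.515901 − 0.458284)/3 = 0.535107
T_{2}^{(1)} = 0.530116 + (0.530116 − 0.515901)/3 = 0.534854
T_{2}^{(2)} = 0.534854 + (0.534854 − 0.535107)/15 = 0.534837

0.5348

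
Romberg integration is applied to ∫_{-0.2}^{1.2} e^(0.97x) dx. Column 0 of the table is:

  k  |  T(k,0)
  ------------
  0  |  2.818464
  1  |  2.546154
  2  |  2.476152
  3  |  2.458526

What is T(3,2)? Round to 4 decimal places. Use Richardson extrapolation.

2.4526

T(2,1) = 2.476152 + (2.476152 − 2.546154)/3 = 2.452818
T(3,1) = 2.458526 + (2.458526 − 2.476152)/3 = 2.452651
T(3,2) = 2.452651 + (2.452651 − 2.452818)/15 = 2.452640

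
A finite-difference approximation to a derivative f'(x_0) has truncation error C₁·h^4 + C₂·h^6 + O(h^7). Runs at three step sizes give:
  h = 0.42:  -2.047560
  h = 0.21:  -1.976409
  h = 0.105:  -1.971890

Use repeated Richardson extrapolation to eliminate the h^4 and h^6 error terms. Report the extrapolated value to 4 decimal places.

First eliminate the h^4 term (factor 2^4 = 16):
  B₁ = (16·(-1.976409) − (-2.047560))/15 = -1.971666
  B₂ = (16·(-1.971890) − (-1.976409))/15 = -1.971589
Then eliminate the h^6 term (factor 2^6 = 64):
  (64·(-1.971589) − (-1.971666))/63 = -1.971588

-1.9716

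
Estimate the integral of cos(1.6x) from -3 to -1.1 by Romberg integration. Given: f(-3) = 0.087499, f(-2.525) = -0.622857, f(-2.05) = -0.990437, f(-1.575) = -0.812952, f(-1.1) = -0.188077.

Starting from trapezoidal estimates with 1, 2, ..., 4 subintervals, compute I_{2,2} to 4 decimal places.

-1.2357

I_{0,0} (trapezoid, 1 panel, h=1.9000): -0.095549
I_{1,0} (trapezoid, 2 panels, h=0.9500): -0.988690
I_{2,0} (trapezoid, 4 panels, h=0.4750): -1.176354
I_{1,1} = -0.988690 + (-0.988690 − (-0.095549))/3 = -1.286404
I_{2,1} = -1.176354 + (-1.176354 − (-0.988690))/3 = -1.238909
I_{2,2} = -1.238909 + (-1.238909 − (-1.286404))/15 = -1.235743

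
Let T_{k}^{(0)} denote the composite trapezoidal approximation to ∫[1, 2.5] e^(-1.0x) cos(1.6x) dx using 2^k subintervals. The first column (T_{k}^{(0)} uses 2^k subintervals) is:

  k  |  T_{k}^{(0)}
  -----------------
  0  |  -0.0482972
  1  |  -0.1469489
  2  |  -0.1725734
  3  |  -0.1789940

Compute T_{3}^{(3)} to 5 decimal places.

-0.18113

T_{1}^{(1)} = -0.1469489 + (-0.1469489 − (-0.0482972))/3 = -0.1798328
T_{2}^{(1)} = -0.1725734 + (-0.1725734 − (-0.1469489))/3 = -0.1811149
T_{3}^{(1)} = -0.1789940 + (-0.1789940 − (-0.1725734))/3 = -0.1811342
T_{2}^{(2)} = -0.1811149 + (-0.1811149 − (-0.1798328))/15 = -0.1812004
T_{3}^{(2)} = -0.1811342 + (-0.1811342 − (-0.1811149))/15 = -0.1811355
T_{3}^{(3)} = -0.1811355 + (-0.1811355 − (-0.1812004))/63 = -0.1811345
(Column j=1 coincides with Simpson's rule on the same nodes.)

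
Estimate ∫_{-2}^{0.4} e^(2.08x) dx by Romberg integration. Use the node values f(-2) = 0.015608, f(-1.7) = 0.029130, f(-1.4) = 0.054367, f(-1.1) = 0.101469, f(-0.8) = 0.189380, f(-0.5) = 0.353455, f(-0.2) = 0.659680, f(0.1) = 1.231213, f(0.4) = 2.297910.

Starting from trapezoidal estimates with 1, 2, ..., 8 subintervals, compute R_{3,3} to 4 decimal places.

R_{0,0} (trapezoid, 1 panel, h=2.4000): 2.776222
R_{1,0} (trapezoid, 2 panels, h=1.2000): 1.615367
R_{2,0} (trapezoid, 4 panels, h=0.6000): 1.236112
R_{3,0} (trapezoid, 8 panels, h=0.3000): 1.132636
R_{1,1} = 1.615367 + (1.615367 − 2.776222)/3 = 1.228415
R_{2,1} = 1.236112 + (1.236112 − 1.615367)/3 = 1.109694
R_{3,1} = 1.132636 + (1.132636 − 1.236112)/3 = 1.098144
R_{2,2} = 1.109694 + (1.109694 − 1.228415)/15 = 1.101779
R_{3,2} = 1.098144 + (1.098144 − 1.109694)/15 = 1.097374
R_{3,3} = 1.097374 + (1.097374 − 1.101779)/63 = 1.097304

1.0973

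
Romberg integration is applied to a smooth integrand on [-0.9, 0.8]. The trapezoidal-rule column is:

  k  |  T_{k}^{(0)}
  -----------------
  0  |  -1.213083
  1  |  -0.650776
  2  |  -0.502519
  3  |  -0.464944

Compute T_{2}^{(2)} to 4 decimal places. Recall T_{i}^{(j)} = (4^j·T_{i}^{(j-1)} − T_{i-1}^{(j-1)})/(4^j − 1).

-0.4524

Richardson extrapolation on the trapezoidal column (denominator 4−1=3):
T_{1}^{(1)} = -0.650776 + (-0.650776 − (-1.213083))/3 = -0.463340
T_{2}^{(1)} = -0.502519 + (-0.502519 − (-0.650776))/3 = -0.453100
T_{2}^{(2)} = -0.453100 + (-0.453100 − (-0.463340))/15 = -0.452417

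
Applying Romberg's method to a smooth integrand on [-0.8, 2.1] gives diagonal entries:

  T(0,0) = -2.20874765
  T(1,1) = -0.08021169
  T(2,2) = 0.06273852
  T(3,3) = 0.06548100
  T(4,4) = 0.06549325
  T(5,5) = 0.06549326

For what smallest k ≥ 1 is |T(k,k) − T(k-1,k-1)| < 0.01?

k = 3

|T(1,1) − T(0,0)| = 2.12853596 ≥ 0.01
|T(2,2) − T(1,1)| = 0.14295021 ≥ 0.01
|T(3,3) − T(2,2)| = 0.00274248 < 0.01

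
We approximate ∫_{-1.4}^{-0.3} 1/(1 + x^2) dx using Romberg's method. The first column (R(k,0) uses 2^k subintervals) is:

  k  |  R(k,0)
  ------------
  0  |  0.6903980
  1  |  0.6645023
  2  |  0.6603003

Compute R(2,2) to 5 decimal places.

0.65910

Richardson extrapolation on the trapezoidal column (denominator 4−1=3):
R(1,1) = 0.6645023 + (0.6645023 − 0.6903980)/3 = 0.6558704
R(2,1) = 0.6603003 + (0.6603003 − 0.6645023)/3 = 0.6588996
R(2,2) = 0.6588996 + (0.6588996 − 0.6558704)/15 = 0.6591015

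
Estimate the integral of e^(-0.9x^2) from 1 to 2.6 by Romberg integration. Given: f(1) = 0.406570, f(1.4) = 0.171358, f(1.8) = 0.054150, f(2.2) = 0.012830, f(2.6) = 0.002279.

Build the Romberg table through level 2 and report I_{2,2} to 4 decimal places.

0.1672

I_{0,0} (trapezoid, 1 panel, h=1.6000): 0.327079
I_{1,0} (trapezoid, 2 panels, h=0.8000): 0.206860
I_{2,0} (trapezoid, 4 panels, h=0.4000): 0.177105
I_{1,1} = 0.206860 + (0.206860 − 0.327079)/3 = 0.166787
I_{2,1} = 0.177105 + (0.177105 − 0.206860)/3 = 0.167187
I_{2,2} = 0.167187 + (0.167187 − 0.166787)/15 = 0.167214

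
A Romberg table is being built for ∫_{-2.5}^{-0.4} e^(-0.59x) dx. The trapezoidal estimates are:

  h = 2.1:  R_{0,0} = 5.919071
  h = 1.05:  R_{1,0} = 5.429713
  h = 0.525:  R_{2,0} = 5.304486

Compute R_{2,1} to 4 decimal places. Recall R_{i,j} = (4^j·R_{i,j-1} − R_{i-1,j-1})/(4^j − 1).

R_{2,1} = 5.304486 + (5.304486 − 5.429713)/3 = 5.262744

5.2627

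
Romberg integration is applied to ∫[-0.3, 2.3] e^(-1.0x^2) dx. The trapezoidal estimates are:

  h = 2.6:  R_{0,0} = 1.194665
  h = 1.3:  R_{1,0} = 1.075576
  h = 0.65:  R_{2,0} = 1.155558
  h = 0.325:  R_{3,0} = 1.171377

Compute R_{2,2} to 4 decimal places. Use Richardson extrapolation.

1.1920

Richardson extrapolation on the trapezoidal column (denominator 4−1=3):
R_{1,1} = 1.075576 + (1.075576 − 1.194665)/3 = 1.035880
R_{2,1} = 1.155558 + (1.155558 − 1.075576)/3 = 1.182219
R_{2,2} = (16·1.182219 − 1.035880) / 15 = 1.191975
(Column j=1 coincides with Simpson's rule on the same nodes.)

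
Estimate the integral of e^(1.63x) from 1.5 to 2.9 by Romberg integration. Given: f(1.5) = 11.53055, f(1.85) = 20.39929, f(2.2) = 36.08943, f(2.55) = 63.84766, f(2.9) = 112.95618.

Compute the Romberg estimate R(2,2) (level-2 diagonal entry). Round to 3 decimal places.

R(0,0) (trapezoid, 1 panel, h=1.4000): 87.14071
R(1,0) (trapezoid, 2 panels, h=0.7000): 68.83296
R(2,0) (trapezoid, 4 panels, h=0.3500): 63.90291
R(1,1) = 68.83296 + (68.83296 − 87.14071)/3 = 62.73038
R(2,1) = 63.90291 + (63.90291 − 68.83296)/3 = 62.25956
R(2,2) = 62.25956 + (62.25956 − 62.73038)/15 = 62.22817

62.228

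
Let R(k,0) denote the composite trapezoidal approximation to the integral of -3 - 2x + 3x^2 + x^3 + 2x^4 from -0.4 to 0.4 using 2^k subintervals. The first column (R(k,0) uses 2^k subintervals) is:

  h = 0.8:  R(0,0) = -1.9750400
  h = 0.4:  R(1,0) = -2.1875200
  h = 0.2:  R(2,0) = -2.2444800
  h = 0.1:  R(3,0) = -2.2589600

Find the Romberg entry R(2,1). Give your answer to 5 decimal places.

-2.26347

Richardson extrapolation on the trapezoidal column (denominator 4−1=3):
R(2,1) = (4·(-2.2444800) − (-2.1875200)) / 3 = -2.2634667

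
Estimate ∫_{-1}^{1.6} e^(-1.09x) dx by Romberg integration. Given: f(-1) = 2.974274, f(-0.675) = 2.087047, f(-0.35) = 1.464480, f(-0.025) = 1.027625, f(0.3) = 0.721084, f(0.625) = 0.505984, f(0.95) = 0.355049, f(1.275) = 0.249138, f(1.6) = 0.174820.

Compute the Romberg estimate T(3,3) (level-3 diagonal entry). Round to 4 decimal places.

T(0,0) (trapezoid, 1 panel, h=2.6000): 4.093822
T(1,0) (trapezoid, 2 panels, h=1.3000): 2.984320
T(2,0) (trapezoid, 4 panels, h=0.6500): 2.674854
T(3,0) (trapezoid, 8 panels, h=0.3250): 2.595110
T(1,1) = 2.984320 + (2.984320 − 4.093822)/3 = 2.614486
T(2,1) = 2.674854 + (2.674854 − 2.984320)/3 = 2.571699
T(3,1) = 2.595110 + (2.595110 − 2.674854)/3 = 2.568529
T(2,2) = 2.571699 + (2.571699 − 2.614486)/15 = 2.568847
T(3,2) = 2.568529 + (2.568529 − 2.571699)/15 = 2.568318
T(3,3) = 2.568318 + (2.568318 − 2.568847)/63 = 2.568310

2.5683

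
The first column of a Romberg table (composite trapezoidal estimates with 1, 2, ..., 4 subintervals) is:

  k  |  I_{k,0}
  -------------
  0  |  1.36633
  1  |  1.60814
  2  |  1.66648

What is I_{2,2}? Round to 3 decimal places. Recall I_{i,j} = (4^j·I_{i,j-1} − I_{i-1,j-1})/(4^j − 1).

1.686

I_{1,1} = 1.60814 + (1.60814 − 1.36633)/3 = 1.68874
I_{2,1} = (4·1.66648 − 1.60814) / 3 = 1.68593
I_{2,2} = 1.68593 + (1.68593 − 1.68874)/15 = 1.68574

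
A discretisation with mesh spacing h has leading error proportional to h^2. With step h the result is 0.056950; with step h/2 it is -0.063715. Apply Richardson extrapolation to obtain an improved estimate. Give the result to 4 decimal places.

The leading error scales as h^2; refining by a factor of 2 reduces it by 2^2 = 4.
Extrapolated value = (4·A(h/2) − A(h)) / (4 − 1)
= (4·(-0.063715) − 0.056950) / 3
= -0.311810 / 3 = -0.103937

-0.1039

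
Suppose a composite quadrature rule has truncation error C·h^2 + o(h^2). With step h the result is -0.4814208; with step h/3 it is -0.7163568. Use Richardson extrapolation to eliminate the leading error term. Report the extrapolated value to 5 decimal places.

The leading error scales as h^2; refining by a factor of 3 reduces it by 3^2 = 9.
Extrapolated value = (9·A(h/3) − A(h)) / (9 − 1)
= (9·(-0.7163568) − (-0.4814208)) / 8
= -5.9657904 / 8 = -0.7457238

-0.74572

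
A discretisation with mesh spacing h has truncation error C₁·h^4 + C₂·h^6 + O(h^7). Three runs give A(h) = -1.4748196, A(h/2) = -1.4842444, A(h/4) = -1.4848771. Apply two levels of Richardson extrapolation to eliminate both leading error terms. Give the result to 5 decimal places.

-1.48492

First eliminate the h^4 term (factor 2^4 = 16):
  B₁ = (16·(-1.4842444) − (-1.4748196))/15 = -1.4848727
  B₂ = (16·(-1.4848771) − (-1.4842444))/15 = -1.4849193
Then eliminate the h^6 term (factor 2^6 = 64):
  (64·(-1.4849193) − (-1.4848727))/63 = -1.4849200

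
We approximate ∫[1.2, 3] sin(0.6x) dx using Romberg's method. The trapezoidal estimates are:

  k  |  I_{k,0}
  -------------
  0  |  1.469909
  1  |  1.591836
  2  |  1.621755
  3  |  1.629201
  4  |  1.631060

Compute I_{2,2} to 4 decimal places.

Richardson extrapolation on the trapezoidal column (denominator 4−1=3):
I_{1,1} = 1.591836 + (1.591836 − 1.469909)/3 = 1.632478
I_{2,1} = (4·1.621755 − 1.591836) / 3 = 1.631728
I_{2,2} = 1.631728 + (1.631728 − 1.632478)/15 = 1.631678

1.6317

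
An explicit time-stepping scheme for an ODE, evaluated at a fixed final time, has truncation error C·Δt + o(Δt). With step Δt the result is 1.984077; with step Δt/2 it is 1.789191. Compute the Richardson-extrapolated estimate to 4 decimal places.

The leading error scales as Δt; refining by a factor of 2 reduces it by 2^1 = 2.
Extrapolated value = (2·A(Δt/2) − A(Δt)) / (2 − 1)
= (2·1.789191 − 1.984077) / 1
= 1.594305 / 1 = 1.594305

1.5943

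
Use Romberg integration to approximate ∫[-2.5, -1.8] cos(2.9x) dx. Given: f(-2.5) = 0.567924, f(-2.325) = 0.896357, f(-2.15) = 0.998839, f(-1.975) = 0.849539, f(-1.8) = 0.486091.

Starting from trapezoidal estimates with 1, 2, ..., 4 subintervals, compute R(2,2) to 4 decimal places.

0.5851

R(0,0) (trapezoid, 1 panel, h=0.7000): 0.368905
R(1,0) (trapezoid, 2 panels, h=0.3500): 0.534046
R(2,0) (trapezoid, 4 panels, h=0.1750): 0.572555
R(1,1) = 0.534046 + (0.534046 − 0.368905)/3 = 0.589093
R(2,1) = 0.572555 + (0.572555 − 0.534046)/3 = 0.585391
R(2,2) = 0.585391 + (0.585391 − 0.589093)/15 = 0.585144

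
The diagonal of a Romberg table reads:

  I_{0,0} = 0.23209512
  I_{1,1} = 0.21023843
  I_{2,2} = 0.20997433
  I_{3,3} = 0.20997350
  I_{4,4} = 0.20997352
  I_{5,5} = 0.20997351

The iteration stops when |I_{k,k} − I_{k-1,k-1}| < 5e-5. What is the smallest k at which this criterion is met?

|I_{1,1} − I_{0,0}| = 0.02185669 ≥ 5e-5
|I_{2,2} − I_{1,1}| = 0.00026410 ≥ 5e-5
|I_{3,3} − I_{2,2}| = 0.00000083 < 5e-5

k = 3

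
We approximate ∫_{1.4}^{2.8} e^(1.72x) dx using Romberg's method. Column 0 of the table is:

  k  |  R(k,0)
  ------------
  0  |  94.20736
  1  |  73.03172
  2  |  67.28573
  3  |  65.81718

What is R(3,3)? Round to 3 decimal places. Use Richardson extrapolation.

65.325

Richardson extrapolation on the trapezoidal column (denominator 4−1=3):
R(1,1) = (4·73.03172 − 94.20736) / 3 = 65.97317
R(2,1) = (4·67.28573 − 73.03172) / 3 = 65.37040
R(3,1) = 65.81718 + (65.81718 − 67.28573)/3 = 65.32766
R(2,2) = (16·65.37040 − 65.97317) / 15 = 65.33022
R(3,2) = (16·65.32766 − 65.37040) / 15 = 65.32481
R(3,3) = 65.32481 + (65.32481 − 65.33022)/63 = 65.32472
(Column j=1 coincides with Simpson's rule on the same nodes.)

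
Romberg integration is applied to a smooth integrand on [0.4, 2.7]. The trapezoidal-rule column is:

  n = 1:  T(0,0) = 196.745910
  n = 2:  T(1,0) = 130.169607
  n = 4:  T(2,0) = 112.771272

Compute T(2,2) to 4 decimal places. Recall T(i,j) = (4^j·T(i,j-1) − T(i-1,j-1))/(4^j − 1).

Richardson extrapolation on the trapezoidal column (denominator 4−1=3):
T(1,1) = 130.169607 + (130.169607 − 196.745910)/3 = 107.977506
T(2,1) = (4·112.771272 − 130.169607) / 3 = 106.971827
T(2,2) = (16·106.971827 − 107.977506) / 15 = 106.904782

106.9048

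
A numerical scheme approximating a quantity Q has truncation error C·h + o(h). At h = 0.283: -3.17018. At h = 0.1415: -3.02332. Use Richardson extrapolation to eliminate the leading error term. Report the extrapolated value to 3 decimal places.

-2.876

Extrapolated value = (2·A(h/2) − A(h)) / (2 − 1)
= (2·(-3.02332) − (-3.17018)) / 1
= -2.87646 / 1 = -2.87646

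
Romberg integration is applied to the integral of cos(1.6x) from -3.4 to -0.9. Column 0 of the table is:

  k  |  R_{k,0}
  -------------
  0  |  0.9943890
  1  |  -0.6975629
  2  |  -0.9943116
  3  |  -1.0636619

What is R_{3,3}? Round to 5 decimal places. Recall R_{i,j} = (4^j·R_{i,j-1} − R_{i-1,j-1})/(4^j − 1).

-1.08642

Richardson extrapolation on the trapezoidal column (denominator 4−1=3):
R_{1,1} = -0.6975629 + (-0.6975629 − 0.9943890)/3 = -1.2615469
R_{2,1} = (4·(-0.9943116) − (-0.6975629)) / 3 = -1.0932278
R_{3,1} = (4·(-1.0636619) − (-0.9943116)) / 3 = -1.0867787
R_{2,2} = (16·(-1.0932278) − (-1.2615469)) / 15 = -1.0820065
R_{3,2} = (16·(-1.0867787) − (-1.0932278)) / 15 = -1.0863488
R_{3,3} = (64·(-1.0863488) − (-1.0820065)) / 63 = -1.0864177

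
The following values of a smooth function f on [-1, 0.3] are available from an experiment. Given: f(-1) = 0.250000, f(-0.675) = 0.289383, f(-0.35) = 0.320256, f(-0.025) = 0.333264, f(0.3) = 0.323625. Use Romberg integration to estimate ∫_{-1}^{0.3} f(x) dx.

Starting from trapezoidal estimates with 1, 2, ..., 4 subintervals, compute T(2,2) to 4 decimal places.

0.4013

T(0,0) (trapezoid, 1 panel, h=1.3000): 0.372856
T(1,0) (trapezoid, 2 panels, h=0.6500): 0.394595
T(2,0) (trapezoid, 4 panels, h=0.3250): 0.399658
T(1,1) = 0.394595 + (0.394595 − 0.372856)/3 = 0.401841
T(2,1) = 0.399658 + (0.399658 − 0.394595)/3 = 0.401346
T(2,2) = 0.401346 + (0.401346 − 0.401841)/15 = 0.401313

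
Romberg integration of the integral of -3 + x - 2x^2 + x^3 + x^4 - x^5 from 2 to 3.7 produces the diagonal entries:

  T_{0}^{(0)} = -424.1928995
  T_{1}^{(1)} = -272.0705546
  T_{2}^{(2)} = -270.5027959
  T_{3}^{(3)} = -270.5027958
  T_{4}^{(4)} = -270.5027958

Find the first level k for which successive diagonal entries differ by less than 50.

|T_{1}^{(1)} − T_{0}^{(0)}| = 152.1223449 ≥ 50
|T_{2}^{(2)} − T_{1}^{(1)}| = 1.5677587 < 50

k = 2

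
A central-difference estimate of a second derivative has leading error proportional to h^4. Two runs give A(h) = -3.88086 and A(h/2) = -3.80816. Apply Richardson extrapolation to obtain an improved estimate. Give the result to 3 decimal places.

The leading error scales as h^4; refining by a factor of 2 reduces it by 2^4 = 16.
Extrapolated value = (16·A(h/2) − A(h)) / (16 − 1)
= (16·(-3.80816) − (-3.88086)) / 15
= -57.04970 / 15 = -3.80331

-3.803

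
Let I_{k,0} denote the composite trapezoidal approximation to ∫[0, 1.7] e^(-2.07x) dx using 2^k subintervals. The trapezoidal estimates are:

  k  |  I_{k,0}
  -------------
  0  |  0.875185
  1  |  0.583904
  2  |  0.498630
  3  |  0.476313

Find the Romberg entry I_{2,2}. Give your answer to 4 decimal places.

Richardson extrapolation on the trapezoidal column (denominator 4−1=3):
I_{1,1} = 0.583904 + (0.583904 − 0.875185)/3 = 0.486810
I_{2,1} = (4·0.498630 − 0.583904) / 3 = 0.470205
I_{2,2} = 0.470205 + (0.470205 − 0.486810)/15 = 0.469098

0.4691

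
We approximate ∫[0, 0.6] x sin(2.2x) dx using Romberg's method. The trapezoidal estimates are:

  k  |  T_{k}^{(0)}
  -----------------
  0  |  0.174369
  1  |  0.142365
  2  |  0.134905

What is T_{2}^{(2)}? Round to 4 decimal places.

0.1325

Richardson extrapolation on the trapezoidal column (denominator 4−1=3):
T_{1}^{(1)} = 0.142365 + (0.142365 − 0.174369)/3 = 0.131697
T_{2}^{(1)} = 0.134905 + (0.134905 − 0.142365)/3 = 0.132418
T_{2}^{(2)} = (16·0.132418 − 0.131697) / 15 = 0.132466
(Column j=1 coincides with Simpson's rule on the same nodes.)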